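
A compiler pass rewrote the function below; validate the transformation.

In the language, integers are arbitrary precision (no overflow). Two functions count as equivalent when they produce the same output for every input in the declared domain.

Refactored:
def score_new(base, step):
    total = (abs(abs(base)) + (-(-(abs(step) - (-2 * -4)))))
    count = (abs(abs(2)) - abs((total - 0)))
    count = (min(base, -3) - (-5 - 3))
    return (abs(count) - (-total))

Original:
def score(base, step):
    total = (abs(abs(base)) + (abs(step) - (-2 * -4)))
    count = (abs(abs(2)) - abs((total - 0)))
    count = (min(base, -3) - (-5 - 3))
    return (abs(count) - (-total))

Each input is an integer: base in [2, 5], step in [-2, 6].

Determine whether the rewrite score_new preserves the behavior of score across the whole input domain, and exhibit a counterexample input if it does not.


Changes here: same computation, different form; the full 36-point sweep finds no disagreement.
verdict: equivalent


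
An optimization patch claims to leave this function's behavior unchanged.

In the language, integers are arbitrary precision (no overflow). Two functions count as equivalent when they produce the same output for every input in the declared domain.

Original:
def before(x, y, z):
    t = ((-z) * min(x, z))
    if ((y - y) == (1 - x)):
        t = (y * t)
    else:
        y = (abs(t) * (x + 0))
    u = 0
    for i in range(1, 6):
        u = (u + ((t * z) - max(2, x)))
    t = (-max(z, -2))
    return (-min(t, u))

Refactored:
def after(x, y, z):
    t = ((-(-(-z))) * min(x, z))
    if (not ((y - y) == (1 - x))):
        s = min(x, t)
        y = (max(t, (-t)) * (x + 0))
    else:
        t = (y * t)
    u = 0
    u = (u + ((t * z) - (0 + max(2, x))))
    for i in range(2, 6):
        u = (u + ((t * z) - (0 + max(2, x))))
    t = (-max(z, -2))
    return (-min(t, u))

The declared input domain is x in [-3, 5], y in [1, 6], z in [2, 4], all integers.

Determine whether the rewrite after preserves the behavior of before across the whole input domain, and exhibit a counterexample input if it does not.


Although constant usage differs; local variable names differ; loop structure differs; statement counts differ; boolean connective usage differs; min/max/abs usage differs; arithmetic usage differs, 162/162 inputs agree.
verdict: equivalent


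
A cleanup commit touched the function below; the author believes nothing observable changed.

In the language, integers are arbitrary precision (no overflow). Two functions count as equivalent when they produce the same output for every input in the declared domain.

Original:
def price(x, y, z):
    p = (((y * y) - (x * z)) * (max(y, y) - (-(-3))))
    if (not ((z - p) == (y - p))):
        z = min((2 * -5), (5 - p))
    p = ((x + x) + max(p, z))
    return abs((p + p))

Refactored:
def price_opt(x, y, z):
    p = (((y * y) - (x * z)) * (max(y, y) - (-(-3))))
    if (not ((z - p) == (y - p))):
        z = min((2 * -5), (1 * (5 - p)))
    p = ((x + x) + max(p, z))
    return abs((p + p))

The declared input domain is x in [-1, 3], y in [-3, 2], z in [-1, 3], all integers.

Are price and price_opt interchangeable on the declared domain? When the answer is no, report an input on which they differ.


The two versions differ — the changes include constant usage differs, arithmetic usage differs.
Tracing x=-1, y=1, z=-1: price: p=0, then (not ((z - p) == (y - p))) is true, then z=-10, then p=-2, then returns 4 | price_opt: p=0, then (not ((z - p) == (y - p))) is true, then z=-10, then p=-2, then returns 4 — matching result 4.
Across all 150 domain points the two functions coincide.
verdict: equivalent


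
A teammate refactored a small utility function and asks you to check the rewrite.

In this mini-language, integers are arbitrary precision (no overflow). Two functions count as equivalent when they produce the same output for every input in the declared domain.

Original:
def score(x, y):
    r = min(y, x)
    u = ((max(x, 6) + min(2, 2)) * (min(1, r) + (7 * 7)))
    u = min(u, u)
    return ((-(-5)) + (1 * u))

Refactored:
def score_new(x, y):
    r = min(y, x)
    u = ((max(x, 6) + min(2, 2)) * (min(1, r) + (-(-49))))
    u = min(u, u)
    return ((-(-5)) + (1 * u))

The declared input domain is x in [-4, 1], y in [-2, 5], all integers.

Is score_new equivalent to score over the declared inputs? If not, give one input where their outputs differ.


Changes here: constant usage differs, arithmetic usage differs; the full 48-point sweep finds no disagreement.
verdict: equivalent


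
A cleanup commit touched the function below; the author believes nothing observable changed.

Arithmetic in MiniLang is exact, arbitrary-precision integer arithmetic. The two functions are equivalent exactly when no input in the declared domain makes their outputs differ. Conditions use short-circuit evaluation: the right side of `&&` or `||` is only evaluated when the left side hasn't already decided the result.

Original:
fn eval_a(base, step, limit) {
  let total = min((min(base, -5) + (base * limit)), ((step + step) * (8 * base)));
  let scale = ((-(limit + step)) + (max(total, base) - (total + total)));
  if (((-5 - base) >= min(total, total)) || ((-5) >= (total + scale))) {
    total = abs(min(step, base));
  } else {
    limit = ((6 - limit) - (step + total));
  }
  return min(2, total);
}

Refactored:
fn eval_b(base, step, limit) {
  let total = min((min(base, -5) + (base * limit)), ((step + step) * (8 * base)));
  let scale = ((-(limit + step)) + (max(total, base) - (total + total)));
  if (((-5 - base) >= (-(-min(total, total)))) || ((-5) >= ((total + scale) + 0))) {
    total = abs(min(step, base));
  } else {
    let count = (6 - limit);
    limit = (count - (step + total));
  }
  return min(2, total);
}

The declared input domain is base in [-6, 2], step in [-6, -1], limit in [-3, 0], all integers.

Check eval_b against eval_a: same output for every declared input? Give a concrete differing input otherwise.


Changes here: local variable names differ; also arithmetic usage differs; also statement counts differ; also constant usage differs; the full 216-point sweep finds no disagreement.
verdict: equivalent


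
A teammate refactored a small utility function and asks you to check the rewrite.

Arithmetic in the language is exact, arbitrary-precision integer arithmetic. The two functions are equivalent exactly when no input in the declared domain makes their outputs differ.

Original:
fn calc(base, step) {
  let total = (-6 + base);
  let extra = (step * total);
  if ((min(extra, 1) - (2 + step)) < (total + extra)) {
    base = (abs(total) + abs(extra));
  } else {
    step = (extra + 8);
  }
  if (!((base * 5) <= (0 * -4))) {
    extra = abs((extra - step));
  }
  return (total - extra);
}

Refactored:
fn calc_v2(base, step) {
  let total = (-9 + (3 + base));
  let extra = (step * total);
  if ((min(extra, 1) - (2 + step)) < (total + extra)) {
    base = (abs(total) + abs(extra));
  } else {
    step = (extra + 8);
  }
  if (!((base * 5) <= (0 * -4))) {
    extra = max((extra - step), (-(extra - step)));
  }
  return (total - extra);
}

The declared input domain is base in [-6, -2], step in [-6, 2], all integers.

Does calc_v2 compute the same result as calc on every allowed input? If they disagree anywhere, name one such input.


Reading the diff, among the changes: constant usage differs; also min/max/abs usage differs; also arithmetic usage differs.
As a probe, take base=-4, step=-6: calc runs total becomes -10; next extra becomes 60; next ((min(extra, 1) - (2 + step)) < (total + extra)) evaluates to true; next base becomes 70; next (!((base * 5) <= (0 * -4))) evaluates to true; next extra becomes 66; next final value -76; calc_v2 runs total becomes -10; next extra becomes 60; next ((min(extra, 1) - (2 + step)) < (total + extra)) evaluates to true; next base becomes 70; next (!((base * 5) <= (0 * -4))) evaluates to true; next extra becomes 66; next final value -76; both end at -76.
Every one of the 45 inputs gives matching results.
verdict: equivalent


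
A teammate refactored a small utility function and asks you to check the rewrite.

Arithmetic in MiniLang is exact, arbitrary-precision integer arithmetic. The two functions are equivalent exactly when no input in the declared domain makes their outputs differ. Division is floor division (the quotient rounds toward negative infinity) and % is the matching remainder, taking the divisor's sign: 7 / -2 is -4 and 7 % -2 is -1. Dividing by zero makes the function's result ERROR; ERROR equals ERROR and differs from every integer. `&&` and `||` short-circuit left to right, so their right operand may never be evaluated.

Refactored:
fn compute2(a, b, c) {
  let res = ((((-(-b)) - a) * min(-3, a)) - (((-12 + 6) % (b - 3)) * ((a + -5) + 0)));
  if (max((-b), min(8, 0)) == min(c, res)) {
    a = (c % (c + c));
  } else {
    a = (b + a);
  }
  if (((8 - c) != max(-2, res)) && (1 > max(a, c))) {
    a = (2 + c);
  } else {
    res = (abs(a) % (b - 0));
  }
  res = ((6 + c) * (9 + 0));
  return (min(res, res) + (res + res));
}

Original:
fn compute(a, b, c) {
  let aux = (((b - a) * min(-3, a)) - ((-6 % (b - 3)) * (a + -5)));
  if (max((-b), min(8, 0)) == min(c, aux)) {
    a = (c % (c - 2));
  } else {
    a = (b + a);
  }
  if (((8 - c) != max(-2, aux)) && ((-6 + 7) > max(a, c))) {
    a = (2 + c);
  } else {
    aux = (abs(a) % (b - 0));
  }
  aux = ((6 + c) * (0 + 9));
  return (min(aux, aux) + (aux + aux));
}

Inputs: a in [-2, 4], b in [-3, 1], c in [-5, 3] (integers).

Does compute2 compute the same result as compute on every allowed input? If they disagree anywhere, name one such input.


Evaluate both at a=0, b=0, c=0.
compute: aux=0, then (max((-b), min(8, 0)) == min(c, aux)) is true, then a=0, then (((8 - c) != max(-2, aux)) && ((-6 + 7) > max(a, c))) is true, then a=2, then aux=54, then returns 162
compute2: res=0, then (max((-b), min(8, 0)) == min(c, res)) is true, then a zero divisor aborts: ERROR
162 != ERROR, so the rewrite changes behavior.
verdict: not equivalent; witness: a=0, b=0, c=0


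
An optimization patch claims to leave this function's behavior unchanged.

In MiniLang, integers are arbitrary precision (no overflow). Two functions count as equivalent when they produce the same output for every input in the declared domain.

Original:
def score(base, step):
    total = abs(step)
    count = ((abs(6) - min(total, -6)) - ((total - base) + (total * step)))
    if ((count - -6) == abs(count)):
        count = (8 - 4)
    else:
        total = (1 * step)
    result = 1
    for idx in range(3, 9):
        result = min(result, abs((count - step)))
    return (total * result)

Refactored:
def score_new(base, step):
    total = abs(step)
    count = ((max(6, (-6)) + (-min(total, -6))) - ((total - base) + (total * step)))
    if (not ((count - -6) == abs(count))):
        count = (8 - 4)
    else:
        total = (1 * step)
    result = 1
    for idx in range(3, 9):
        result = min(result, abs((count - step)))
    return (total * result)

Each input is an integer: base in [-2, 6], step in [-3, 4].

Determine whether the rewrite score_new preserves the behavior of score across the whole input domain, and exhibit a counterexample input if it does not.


base=-2, step=-3 yields -3 from score but 3 from score_new.
verdict: not equivalent; witness: base=-2, step=-3


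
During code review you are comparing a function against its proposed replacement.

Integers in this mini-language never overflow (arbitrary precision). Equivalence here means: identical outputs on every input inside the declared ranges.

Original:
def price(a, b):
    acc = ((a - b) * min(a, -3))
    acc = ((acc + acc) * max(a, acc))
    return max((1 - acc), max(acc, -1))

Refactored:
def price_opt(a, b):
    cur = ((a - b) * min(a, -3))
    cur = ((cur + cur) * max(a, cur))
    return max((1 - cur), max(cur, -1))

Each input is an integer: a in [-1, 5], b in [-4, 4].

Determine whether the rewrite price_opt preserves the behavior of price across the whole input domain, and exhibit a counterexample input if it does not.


The two are interchangeable: local variable names differ, and every declared input agrees.
Tracing a=1, b=-3: price: acc becomes -12; next acc becomes -24; next final value 25 | price_opt: cur becomes -12; next cur becomes -24; next final value 25 — matching result 25.
Sweeping the whole domain (63 inputs) finds no disagreement.
verdict: equivalent


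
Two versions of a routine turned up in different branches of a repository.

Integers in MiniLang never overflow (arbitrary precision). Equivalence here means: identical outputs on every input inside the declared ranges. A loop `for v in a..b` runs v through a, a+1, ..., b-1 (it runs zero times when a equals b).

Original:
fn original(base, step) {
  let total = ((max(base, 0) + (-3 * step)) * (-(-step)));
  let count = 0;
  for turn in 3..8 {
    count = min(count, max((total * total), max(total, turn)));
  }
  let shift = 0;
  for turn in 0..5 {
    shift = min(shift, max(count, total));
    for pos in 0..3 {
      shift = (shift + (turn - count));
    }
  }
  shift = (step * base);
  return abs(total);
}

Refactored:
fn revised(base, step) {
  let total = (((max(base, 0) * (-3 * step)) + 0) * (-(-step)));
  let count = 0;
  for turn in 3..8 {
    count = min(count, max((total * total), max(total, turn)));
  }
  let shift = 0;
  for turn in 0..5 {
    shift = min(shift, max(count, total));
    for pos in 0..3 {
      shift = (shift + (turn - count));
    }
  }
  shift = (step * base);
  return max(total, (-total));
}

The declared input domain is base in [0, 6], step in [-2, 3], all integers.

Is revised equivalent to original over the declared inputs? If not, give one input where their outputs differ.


There is a counterexample at base=0, step=-2: 12 on one side, 0 on the other.
original: total = -12; count = 0; [turn=3]; count = 0; [turn=4]; count = 0; [turn=5]; count = 0; [turn=6]; count = 0; [turn=7]; count = 0; shift = 0; [turn=0]; shift = 0; [pos=0]; shift = 0; [pos=1]; shift = 0; [pos=2]; shift = 0; [turn=1]; shift = 0; [pos=0]; shift = 1; [pos=1]; shift = 2; [pos=2]; shift = 3; [turn=2]; shift = 0; [pos=0]; shift = 2; [pos=1]; shift = 4; [pos=2]; shift = 6; [turn=3]; shift = 0; [pos=0]; shift = 3; [pos=1]; shift = 6; [pos=2]; shift = 9; [turn=4]; shift = 0; [pos=0]; shift = 4; [pos=1]; shift = 8; [pos=2]; shift = 12; shift = 0; return 12
revised: total = 0; count = 0; [turn=3]; count = 0; [turn=4]; count = 0; [turn=5]; count = 0; [turn=6]; count = 0; [turn=7]; count = 0; shift = 0; [turn=0]; shift = 0; [pos=0]; shift = 0; [pos=1]; shift = 0; [pos=2]; shift = 0; [turn=1]; shift = 0; [pos=0]; shift = 1; [pos=1]; shift = 2; [pos=2]; shift = 3; [turn=2]; shift = 0; [pos=0]; shift = 2; [pos=1]; shift = 4; [pos=2]; shift = 6; [turn=3]; shift = 0; [pos=0]; shift = 3; [pos=1]; shift = 6; [pos=2]; shift = 9; [turn=4]; shift = 0; [pos=0]; shift = 4; [pos=1]; shift = 8; [pos=2]; shift = 12; shift = 0; return 0
verdict: not equivalent; witness: base=0, step=-2


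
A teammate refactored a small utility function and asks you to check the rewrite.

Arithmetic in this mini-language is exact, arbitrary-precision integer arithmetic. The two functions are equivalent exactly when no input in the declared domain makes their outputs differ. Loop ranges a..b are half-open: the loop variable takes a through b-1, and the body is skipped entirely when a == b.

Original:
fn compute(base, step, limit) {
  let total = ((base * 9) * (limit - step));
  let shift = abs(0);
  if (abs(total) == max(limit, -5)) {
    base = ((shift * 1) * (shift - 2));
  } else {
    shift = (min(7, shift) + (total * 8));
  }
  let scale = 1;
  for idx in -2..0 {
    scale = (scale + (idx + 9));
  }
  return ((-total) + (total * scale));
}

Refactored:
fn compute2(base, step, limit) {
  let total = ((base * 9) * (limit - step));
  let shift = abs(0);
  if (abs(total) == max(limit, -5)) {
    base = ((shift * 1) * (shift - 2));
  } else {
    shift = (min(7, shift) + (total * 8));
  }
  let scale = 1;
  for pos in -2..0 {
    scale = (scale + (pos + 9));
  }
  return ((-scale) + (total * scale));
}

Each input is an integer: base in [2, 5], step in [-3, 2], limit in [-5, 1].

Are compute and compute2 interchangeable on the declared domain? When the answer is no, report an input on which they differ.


Evaluate both at base=2, step=-3, limit=-5.
compute: total becomes -36; next shift becomes 0; next (abs(total) == max(limit, -5)) evaluates to false; next shift becomes -288; next scale becomes 1; next at idx=-2:; next scale becomes 8; next at idx=-1:; next scale becomes 16; next final value -540
compute2: total becomes -36; next shift becomes 0; next (abs(total) == max(limit, -5)) evaluates to false; next shift becomes -288; next scale becomes 1; next at pos=-2:; next scale becomes 8; next at pos=-1:; next scale becomes 16; next final value -592
-540 vs -592 — the two versions disagree here.
verdict: not equivalent; witness: base=2, step=-3, limit=-5


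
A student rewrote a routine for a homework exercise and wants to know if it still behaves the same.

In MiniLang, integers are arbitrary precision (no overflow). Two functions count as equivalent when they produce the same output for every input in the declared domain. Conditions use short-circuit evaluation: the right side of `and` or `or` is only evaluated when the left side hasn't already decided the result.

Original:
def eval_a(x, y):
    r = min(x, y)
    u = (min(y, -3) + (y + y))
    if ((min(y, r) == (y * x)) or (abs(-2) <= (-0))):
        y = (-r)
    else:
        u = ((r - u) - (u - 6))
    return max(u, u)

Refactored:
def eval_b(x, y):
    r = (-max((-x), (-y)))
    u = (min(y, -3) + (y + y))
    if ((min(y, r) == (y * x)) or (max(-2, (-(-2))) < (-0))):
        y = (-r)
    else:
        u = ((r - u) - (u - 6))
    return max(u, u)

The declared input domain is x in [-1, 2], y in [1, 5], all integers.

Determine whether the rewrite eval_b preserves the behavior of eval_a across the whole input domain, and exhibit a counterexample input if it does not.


Equivalent. Whatever the rewrite altered, no input in the stated domain can expose a difference.
Across all 20 domain points the two functions coincide.
One worked example (x=1, y=3) — eval_a: r = 1; u = 3; ((min(y, r) == (y * x)) or (abs(-2) <= (-0))) -> false; u = 1; return 1; eval_b: r = 1; u = 3; ((min(y, r) == (y * x)) or (max(-2, (-(-2))) < (-0))) -> false; u = 1; return 1; agreement on 1.
verdict: equivalent


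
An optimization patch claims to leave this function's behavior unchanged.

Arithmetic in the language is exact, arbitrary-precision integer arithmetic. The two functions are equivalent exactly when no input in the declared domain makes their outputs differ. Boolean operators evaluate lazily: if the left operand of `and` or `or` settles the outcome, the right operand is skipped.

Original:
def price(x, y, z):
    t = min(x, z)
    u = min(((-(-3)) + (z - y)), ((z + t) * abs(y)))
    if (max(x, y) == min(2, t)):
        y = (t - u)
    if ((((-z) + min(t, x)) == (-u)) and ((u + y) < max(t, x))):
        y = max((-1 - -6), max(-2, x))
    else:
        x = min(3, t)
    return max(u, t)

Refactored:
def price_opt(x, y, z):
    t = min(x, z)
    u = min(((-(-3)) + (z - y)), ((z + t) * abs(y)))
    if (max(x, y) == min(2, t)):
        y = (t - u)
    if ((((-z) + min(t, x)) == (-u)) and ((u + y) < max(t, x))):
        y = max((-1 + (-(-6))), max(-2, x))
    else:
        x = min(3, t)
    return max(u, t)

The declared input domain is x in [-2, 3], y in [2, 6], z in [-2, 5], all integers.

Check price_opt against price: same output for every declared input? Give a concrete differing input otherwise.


Side by side, the visible changes include: arithmetic usage differs.
As a probe, take x=-1, y=2, z=5: price runs t becomes -1; next u becomes 6; next (max(x, y) == min(2, t)) evaluates to false; next ((((-z) + min(t, x)) == (-u)) and ((u + y) < max(t, x))) evaluates to false; next x becomes -1; next final value 6; price_opt runs t becomes -1; next u becomes 6; next (max(x, y) == min(2, t)) evaluates to false; next ((((-z) + min(t, x)) == (-u)) and ((u + y) < max(t, x))) evaluates to false; next x becomes -1; next final value 6; both end at 6.
Sweeping the whole domain (240 inputs) finds no disagreement.
verdict: equivalent


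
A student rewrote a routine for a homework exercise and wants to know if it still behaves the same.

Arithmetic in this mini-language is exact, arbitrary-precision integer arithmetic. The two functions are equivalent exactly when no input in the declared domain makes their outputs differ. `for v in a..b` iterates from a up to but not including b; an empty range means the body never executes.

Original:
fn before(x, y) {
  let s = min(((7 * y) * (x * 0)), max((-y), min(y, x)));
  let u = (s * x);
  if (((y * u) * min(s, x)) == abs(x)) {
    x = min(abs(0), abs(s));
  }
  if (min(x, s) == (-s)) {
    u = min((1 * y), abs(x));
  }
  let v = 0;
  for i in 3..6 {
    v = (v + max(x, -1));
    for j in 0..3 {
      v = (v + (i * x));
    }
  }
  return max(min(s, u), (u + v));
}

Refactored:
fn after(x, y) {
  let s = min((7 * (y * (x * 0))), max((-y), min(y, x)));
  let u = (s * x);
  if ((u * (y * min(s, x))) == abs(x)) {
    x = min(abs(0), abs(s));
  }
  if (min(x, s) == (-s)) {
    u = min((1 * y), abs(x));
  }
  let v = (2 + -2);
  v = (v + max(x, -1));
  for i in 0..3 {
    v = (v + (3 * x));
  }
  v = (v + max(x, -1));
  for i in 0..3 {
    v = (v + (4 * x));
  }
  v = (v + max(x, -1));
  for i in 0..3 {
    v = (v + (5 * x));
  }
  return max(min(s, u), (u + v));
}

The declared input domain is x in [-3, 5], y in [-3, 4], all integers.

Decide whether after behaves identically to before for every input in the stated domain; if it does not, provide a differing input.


Although constant usage differs; also loop structure differs; also arithmetic usage differs; also statement counts differ; also min/max/abs usage differs; also local variable names differ, 72/72 inputs agree.
verdict: equivalent


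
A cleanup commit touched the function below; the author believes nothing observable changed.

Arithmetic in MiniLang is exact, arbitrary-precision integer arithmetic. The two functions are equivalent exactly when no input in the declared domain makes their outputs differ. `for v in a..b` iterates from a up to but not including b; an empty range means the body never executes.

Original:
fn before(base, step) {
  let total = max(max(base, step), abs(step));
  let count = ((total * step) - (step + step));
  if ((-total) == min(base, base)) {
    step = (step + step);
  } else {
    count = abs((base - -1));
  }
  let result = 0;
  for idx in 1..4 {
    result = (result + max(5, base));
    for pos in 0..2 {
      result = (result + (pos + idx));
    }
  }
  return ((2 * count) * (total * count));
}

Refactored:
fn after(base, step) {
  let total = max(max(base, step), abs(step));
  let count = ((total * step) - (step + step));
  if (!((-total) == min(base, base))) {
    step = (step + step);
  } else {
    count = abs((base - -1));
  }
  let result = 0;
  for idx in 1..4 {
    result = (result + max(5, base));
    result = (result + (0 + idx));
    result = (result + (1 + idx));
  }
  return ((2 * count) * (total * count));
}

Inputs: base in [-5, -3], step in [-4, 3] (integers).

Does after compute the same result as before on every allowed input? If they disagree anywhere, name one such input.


base=-5, step=-4 yields 128 from before but 512 from after.
verdict: not equivalent; witness: base=-5, step=-4


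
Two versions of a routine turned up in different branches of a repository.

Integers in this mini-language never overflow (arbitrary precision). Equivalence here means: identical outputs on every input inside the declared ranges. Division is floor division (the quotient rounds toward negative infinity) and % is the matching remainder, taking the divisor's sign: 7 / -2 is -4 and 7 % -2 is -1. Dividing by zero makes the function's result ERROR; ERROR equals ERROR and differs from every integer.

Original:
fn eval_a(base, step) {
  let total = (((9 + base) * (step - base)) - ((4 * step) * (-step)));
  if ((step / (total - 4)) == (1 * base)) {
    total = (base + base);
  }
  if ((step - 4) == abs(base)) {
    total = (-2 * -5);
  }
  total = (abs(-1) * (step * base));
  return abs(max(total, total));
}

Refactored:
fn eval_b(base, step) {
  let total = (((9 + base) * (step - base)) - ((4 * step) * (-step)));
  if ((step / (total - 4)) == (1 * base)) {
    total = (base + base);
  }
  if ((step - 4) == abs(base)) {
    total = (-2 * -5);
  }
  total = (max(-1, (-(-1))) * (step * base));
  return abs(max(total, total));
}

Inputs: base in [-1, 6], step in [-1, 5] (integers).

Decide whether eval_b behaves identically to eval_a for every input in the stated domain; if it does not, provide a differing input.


Comparing the listings, the differences include: constant usage differs, plus min/max/abs usage differs.
Tracing base=4, step=-1: eval_a: total becomes -61; next ((step / (total - 4)) == (1 * base)) evaluates to false; next ((step - 4) == abs(base)) evaluates to false; next total becomes -4; next final value 4 | eval_b: total becomes -61; next ((step / (total - 4)) == (1 * base)) evaluates to false; next ((step - 4) == abs(base)) evaluates to false; next total becomes -4; next final value 4 — matching result 4.
Every one of the 56 inputs gives matching results.
verdict: equivalent


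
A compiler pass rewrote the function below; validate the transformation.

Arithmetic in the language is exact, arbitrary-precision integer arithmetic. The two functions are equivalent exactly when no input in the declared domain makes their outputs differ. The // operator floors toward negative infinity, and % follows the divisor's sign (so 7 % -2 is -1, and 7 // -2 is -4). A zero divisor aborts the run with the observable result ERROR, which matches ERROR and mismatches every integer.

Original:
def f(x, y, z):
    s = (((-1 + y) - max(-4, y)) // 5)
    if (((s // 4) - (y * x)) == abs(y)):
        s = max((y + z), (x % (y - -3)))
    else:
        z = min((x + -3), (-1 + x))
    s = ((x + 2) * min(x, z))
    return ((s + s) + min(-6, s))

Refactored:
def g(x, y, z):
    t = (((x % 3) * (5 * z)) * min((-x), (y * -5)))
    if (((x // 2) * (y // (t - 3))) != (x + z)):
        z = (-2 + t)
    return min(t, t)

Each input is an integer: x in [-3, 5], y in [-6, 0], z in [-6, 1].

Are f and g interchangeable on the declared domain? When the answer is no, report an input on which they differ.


Consider the input x=-3, y=-6, z=-6.
f: s becomes -1; next (((s // 4) - (y * x)) == abs(y)) evaluates to false; next z becomes -6; next s becomes 6; next final value 6
g: t becomes 0; next (((x // 2) * (y // (t - 3))) != (x + z)) evaluates to true; next z becomes -2; next final value 0
6 vs 0 — the two versions disagree here.
verdict: not equivalent; witness: x=-3, y=-6, z=-6


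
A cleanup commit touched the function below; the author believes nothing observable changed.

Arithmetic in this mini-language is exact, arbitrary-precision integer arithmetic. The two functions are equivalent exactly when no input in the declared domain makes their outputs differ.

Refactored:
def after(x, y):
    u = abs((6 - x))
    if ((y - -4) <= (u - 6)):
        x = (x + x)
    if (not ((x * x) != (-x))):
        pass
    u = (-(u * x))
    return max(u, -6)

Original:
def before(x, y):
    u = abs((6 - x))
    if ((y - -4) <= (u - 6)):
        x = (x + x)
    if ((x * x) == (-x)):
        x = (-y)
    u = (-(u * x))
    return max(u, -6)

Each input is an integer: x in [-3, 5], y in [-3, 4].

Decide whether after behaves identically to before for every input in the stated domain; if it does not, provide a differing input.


The rewrite breaks on x=-1, y=-2, where the results are -6 and 7.
before: u=7, then ((y - -4) <= (u - 6)) is false, then ((x * x) == (-x)) is true, then x=2, then u=-14, then returns -6
after: u=7, then ((y - -4) <= (u - 6)) is false, then (not ((x * x) != (-x))) is true, then u=7, then returns 7
verdict: not equivalent; witness: x=-1, y=-2


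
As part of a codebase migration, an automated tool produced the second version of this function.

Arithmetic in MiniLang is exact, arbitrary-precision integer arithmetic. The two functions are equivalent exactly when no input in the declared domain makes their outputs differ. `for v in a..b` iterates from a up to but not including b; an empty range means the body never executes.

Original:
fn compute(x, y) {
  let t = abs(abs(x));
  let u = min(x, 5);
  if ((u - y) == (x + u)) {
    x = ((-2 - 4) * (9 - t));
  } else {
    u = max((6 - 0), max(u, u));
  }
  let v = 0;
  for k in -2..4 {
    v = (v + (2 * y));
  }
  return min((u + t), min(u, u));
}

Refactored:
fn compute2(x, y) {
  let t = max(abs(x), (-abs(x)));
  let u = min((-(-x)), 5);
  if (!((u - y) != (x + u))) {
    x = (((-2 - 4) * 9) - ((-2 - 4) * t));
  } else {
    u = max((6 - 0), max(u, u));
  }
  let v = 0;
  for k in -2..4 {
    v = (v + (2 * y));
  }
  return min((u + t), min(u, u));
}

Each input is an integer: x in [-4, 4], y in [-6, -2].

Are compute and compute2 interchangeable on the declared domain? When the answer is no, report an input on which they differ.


Behavior is preserved: although boolean connective usage differs; also constant usage differs; also arithmetic usage differs; also min/max/abs usage differs; also comparison usage differs, the outputs never diverge.
As a probe, take x=2, y=-2: compute runs t = 2; u = 2; ((u - y) == (x + u)) -> true; x = -42; v = 0; [k=-2]; v = -4; [k=-1]; v = -8; [k=0]; v = -12; [k=1]; v = -16; [k=2]; v = -20; [k=3]; v = -24; return 2; compute2 runs t = 2; u = 2; (!((u - y) != (x + u))) -> true; x = -42; v = 0; [k=-2]; v = -4; [k=-1]; v = -8; [k=0]; v = -12; [k=1]; v = -16; [k=2]; v = -20; [k=3]; v = -24; return 2; both end at 2.
An exhaustive pass over the 45 declared inputs shows identical outputs.
verdict: equivalent


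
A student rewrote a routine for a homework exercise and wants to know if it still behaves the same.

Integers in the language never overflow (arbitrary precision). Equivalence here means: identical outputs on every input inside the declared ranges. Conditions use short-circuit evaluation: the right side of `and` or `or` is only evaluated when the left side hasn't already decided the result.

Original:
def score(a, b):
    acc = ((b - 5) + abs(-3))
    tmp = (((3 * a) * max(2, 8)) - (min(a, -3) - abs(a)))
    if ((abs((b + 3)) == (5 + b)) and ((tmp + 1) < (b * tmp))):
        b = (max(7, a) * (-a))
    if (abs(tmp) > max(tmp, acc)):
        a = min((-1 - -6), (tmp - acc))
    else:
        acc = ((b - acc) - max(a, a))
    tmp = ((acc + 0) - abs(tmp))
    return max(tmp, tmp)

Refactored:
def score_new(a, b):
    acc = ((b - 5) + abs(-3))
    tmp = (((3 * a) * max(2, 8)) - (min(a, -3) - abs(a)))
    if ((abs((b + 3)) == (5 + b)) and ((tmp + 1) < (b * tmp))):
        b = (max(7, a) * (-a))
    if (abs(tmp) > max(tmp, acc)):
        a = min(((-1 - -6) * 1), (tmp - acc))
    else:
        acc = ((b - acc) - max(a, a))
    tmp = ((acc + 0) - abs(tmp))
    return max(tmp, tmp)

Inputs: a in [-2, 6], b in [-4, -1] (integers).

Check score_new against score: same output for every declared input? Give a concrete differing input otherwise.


This is a faithful refactor — arithmetic usage differs; and constant usage differs, but the computed results match everywhere.
Spot check at a=4, b=-2 — score: acc = -4; tmp = 103; ((abs((b + 3)) == (5 + b)) and ((tmp + 1) < (b * tmp))) -> false; (abs(tmp) > max(tmp, acc)) -> false; acc = -2; tmp = -105; return -105. score_new: acc = -4; tmp = 103; ((abs((b + 3)) == (5 + b)) and ((tmp + 1) < (b * tmp))) -> false; (abs(tmp) > max(tmp, acc)) -> false; acc = -2; tmp = -105; return -105. Both give -105.
Checked all 36 inputs in the declared domain: the outputs agree on every one.
verdict: equivalent


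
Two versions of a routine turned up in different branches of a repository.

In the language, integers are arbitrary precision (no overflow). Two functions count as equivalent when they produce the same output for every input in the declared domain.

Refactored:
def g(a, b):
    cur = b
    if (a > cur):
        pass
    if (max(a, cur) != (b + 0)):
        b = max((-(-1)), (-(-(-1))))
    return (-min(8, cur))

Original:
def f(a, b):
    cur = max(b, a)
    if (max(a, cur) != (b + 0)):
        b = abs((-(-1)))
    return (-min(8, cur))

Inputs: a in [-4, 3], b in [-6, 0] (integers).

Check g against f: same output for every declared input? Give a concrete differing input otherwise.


The rewrite breaks on a=-4, b=-6, where the results are 4 and 6.
f: cur = -4; (max(a, cur) != (b + 0)) -> true; b = 1; return 4
g: cur = -6; (a > cur) -> true; (max(a, cur) != (b + 0)) -> true; b = 1; return 6
verdict: not equivalent; witness: a=-4, b=-6


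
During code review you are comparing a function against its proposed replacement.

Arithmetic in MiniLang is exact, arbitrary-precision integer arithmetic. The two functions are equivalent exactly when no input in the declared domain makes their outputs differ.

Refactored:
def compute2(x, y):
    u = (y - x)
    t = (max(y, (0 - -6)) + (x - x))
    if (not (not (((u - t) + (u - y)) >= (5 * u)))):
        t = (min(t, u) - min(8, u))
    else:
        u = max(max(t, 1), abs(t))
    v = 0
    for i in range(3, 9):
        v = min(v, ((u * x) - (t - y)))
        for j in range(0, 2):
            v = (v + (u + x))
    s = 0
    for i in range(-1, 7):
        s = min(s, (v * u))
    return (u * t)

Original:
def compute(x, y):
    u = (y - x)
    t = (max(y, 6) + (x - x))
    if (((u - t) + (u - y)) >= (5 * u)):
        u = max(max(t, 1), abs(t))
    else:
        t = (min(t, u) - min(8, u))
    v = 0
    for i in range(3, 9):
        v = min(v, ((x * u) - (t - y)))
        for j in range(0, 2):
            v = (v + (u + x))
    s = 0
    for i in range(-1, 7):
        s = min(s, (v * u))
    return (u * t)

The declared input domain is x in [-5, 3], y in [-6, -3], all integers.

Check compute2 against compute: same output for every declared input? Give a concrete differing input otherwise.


The rewrite breaks on x=-5, y=-6, where the results are 36 and 0.
compute: u=-1, then t=6, then (((u - t) + (u - y)) >= (5 * u)) is true, then u=6, then v=0, then (i=3), then v=-42, then (j=0), then v=-41, then (j=1), then v=-40, then (i=4), then v=-42, then (j=0), then v=-41, then (j=1), then v=-40, then (i=5), then v=-42, then (j=0), then v=-41, then (j=1), then v=-40, then (i=6), then v=-42, then (j=0), then v=-41, then (j=1), then v=-40, then (i=7), then v=-42, then (j=0), then v=-41, then (j=1), then v=-40, then (i=8), then v=-42, then (j=0), then v=-41, then (j=1), then v=-40, then s=0, then (i=-1), then s=-240, then (i=0), then s=-240, then (i=1), then s=-240, then (i=2), then s=-240, then (i=3), then s=-240, then (i=4), then s=-240, then (i=5), then s=-240, then (i=6), then s=-240, then returns 36
compute2: u=-1, then t=6, then (not (not (((u - t) + (u - y)) >= (5 * u)))) is true, then t=0, then v=0, then (i=3), then v=-1, then (j=0), then v=-7, then (j=1), then v=-13, then (i=4), then v=-13, then (j=0), then v=-19, then (j=1), then v=-25, then (i=5), then v=-25, then (j=0), then v=-31, then (j=1), then v=-37, then (i=6), then v=-37, then (j=0), then v=-43, then (j=1), then v=-49, then (i=7), then v=-49, then (j=0), then v=-55, then (j=1), then v=-61, then (i=8), then v=-61, then (j=0), then v=-67, then (j=1), then v=-73, then s=0, then (i=-1), then s=0, then (i=0), then s=0, then (i=1), then s=0, then (i=2), then s=0, then (i=3), then s=0, then (i=4), then s=0, then (i=5), then s=0, then (i=6), then s=0, then returns 0
verdict: not equivalent; witness: x=-5, y=-6


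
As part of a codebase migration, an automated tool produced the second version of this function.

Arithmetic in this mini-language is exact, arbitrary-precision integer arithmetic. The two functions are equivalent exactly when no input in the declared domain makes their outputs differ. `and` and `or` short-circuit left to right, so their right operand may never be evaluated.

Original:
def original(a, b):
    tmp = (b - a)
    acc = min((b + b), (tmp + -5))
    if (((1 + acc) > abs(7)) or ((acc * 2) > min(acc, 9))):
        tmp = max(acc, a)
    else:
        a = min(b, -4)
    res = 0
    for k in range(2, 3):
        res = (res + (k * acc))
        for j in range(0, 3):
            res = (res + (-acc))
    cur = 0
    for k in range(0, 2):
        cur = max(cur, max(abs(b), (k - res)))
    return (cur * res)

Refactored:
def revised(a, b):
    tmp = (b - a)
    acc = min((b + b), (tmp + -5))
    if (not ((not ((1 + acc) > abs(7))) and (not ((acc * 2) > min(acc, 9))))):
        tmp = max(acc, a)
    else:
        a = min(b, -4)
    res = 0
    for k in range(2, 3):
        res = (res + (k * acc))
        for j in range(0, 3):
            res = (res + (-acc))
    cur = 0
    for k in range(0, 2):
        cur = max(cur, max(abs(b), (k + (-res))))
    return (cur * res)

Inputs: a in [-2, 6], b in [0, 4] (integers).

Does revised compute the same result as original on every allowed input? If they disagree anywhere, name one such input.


The two are interchangeable: boolean connective usage differs, and arithmetic usage differs, and every declared input agrees.
Spot check at a=5, b=0 — original: tmp = -5; acc = -10; (((1 + acc) > abs(7)) or ((acc * 2) > min(acc, 9))) -> false; a = -4; res = 0; [k=2]; res = -20; [j=0]; res = -10; [j=1]; res = 0; [j=2]; res = 10; cur = 0; [k=0]; cur = 0; [k=1]; cur = 0; return 0. revised: tmp = -5; acc = -10; (not ((not ((1 + acc) > abs(7))) and (not ((acc * 2) > min(acc, 9))))) -> false; a = -4; res = 0; [k=2]; res = -20; [j=0]; res = -10; [j=1]; res = 0; [j=2]; res = 10; cur = 0; [k=0]; cur = 0; [k=1]; cur = 0; return 0. Both give 0.
An exhaustive pass over the 45 declared inputs shows identical outputs.
verdict: equivalent


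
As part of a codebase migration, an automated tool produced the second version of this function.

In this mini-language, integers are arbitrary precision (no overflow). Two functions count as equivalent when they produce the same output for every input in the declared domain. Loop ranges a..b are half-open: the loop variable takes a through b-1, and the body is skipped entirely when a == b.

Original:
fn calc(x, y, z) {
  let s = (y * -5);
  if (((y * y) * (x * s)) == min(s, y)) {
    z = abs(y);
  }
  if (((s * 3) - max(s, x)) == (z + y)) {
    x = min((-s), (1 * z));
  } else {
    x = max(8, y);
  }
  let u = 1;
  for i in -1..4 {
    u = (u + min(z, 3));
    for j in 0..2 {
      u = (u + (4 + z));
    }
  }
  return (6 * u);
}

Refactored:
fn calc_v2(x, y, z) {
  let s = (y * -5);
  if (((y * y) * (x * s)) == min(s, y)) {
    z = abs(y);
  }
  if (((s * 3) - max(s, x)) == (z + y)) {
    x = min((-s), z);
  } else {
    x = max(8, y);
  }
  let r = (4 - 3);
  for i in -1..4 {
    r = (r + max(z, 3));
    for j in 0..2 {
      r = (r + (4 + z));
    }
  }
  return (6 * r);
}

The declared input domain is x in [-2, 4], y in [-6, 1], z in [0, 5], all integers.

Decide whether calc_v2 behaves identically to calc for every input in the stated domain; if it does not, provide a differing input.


Run the pair on x=-2, y=-6, z=0.
calc: s := 30 | (((y * y) * (x * s)) == min(s, y)): false | (((s * 3) - max(s, x)) == (z + y)): false | x := 8 | u := 1 | iter i=-1: | u := 1 | iter j=0: | u := 5 | iter j=1: | u := 9 | iter i=0: | u := 9 | iter j=0: | u := 13 | iter j=1: | u := 17 | iter i=1: | u := 17 | iter j=0: | u := 21 | iter j=1: | u := 25 | iter i=2: | u := 25 | iter j=0: | u := 29 | iter j=1: | u := 33 | iter i=3: | u := 33 | iter j=0: | u := 37 | iter j=1: | u := 41 | result 246
calc_v2: s := 30 | (((y * y) * (x * s)) == min(s, y)): false | (((s * 3) - max(s, x)) == (z + y)): false | x := 8 | r := 1 | iter i=-1: | r := 4 | iter j=0: | r := 8 | iter j=1: | r := 12 | iter i=0: | r := 15 | iter j=0: | r := 19 | iter j=1: | r := 23 | iter i=1: | r := 26 | iter j=0: | r := 30 | iter j=1: | r := 34 | iter i=2: | r := 37 | iter j=0: | r := 41 | iter j=1: | r := 45 | iter i=3: | r := 48 | iter j=0: | r := 52 | iter j=1: | r := 56 | result 336
246 and 336 differ, so these are not the same function on this domain.
verdict: not equivalent; witness: x=-2, y=-6, z=0
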